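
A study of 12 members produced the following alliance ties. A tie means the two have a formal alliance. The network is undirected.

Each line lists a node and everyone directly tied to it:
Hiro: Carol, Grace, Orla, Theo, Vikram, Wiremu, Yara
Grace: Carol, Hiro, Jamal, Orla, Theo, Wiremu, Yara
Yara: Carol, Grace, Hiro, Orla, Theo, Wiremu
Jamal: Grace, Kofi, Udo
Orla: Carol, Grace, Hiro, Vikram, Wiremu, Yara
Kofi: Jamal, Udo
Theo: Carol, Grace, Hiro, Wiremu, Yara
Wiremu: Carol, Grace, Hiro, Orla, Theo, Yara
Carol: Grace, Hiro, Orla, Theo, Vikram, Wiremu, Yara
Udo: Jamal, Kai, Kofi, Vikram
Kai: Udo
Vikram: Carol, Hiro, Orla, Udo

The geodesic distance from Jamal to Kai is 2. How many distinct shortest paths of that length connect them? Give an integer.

The shortest distance is 2, and the only length-2 path is Jamal–Udo–Kai. So there is exactly 1 shortest path.

1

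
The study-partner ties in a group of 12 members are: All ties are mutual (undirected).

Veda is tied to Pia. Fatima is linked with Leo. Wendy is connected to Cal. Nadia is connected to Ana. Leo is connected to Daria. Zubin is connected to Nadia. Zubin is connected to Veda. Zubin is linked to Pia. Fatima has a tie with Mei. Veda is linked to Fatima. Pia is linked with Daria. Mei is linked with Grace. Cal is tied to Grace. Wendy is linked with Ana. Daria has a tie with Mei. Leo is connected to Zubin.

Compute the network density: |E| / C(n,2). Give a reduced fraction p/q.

8/33

There are 16 edges and 12 nodes, so the maximum possible is C(12,2) = 66.
Density = 16/66 = 8/33.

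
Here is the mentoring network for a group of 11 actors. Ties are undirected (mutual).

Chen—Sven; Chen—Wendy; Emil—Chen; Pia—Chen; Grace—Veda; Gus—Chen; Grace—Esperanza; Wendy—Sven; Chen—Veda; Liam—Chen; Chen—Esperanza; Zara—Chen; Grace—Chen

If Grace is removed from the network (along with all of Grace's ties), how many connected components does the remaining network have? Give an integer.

Grace's neighbors (Chen, Esperanza, and Veda) remain reachable from one another through other ties, so the rest of the network stays in one piece.

1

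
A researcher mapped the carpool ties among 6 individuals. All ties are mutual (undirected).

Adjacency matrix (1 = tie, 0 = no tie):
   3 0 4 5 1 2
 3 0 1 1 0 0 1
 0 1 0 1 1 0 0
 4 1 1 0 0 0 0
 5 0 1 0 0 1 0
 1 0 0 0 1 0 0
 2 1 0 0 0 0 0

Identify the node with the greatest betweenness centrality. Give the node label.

0

Unnormalized betweenness of each node: 0:6, 1:0, 2:0, 3:4, 4:0, 5:4.
0 has the largest value, 6, making it the main broker — the node through which the most shortest paths run.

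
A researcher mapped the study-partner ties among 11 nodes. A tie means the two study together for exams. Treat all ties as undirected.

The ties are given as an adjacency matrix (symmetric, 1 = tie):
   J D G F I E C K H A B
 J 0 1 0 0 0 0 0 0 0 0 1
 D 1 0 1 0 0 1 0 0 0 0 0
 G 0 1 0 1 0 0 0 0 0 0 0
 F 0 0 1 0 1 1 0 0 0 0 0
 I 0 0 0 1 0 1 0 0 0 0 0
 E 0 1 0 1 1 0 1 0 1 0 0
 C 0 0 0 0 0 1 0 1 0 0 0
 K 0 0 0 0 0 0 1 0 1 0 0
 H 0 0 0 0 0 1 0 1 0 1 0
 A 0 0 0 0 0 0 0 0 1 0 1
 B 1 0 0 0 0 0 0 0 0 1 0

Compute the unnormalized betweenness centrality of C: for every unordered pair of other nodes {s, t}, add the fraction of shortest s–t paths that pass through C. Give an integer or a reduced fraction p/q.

17/6

Pairs whose geodesics pass through C — J–K: 1/3; D–K: 1/2; G–K: 2/4; F–K: 1/2; I–K: 1/2; E–K: 1/2.
All other pairs contribute 0.
Summing the contributions gives betweenness(C) = 17/6.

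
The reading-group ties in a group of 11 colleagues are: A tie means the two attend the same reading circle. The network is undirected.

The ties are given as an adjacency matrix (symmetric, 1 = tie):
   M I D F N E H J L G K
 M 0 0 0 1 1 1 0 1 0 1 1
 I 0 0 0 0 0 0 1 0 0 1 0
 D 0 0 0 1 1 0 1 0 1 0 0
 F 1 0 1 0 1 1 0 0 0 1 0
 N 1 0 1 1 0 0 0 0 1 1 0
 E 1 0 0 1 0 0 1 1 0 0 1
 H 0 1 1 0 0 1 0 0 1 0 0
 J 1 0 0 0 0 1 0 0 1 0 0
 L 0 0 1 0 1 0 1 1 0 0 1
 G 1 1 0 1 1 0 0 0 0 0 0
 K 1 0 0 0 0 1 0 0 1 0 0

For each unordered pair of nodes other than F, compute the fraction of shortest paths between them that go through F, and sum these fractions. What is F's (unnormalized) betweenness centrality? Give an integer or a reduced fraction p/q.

5/2

Pairs whose geodesics pass through F — M–D: 1/2; D–E: 1/2; D–G: 1/2; N–E: 1/2; E–G: 1/2.
All other pairs contribute 0.
Summing the contributions gives betweenness(F) = 5/2.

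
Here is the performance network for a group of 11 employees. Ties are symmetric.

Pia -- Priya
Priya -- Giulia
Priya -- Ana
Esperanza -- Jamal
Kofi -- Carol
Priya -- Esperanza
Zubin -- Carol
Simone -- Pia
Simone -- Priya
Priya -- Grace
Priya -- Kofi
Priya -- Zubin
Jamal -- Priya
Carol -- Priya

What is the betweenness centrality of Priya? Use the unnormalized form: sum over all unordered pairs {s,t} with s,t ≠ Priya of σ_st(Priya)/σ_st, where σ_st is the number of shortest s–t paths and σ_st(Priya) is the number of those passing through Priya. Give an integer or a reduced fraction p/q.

81/2

Pairs whose geodesics pass through Priya — Giulia–Grace: 1; Giulia–Kofi: 1; Giulia–Jamal: 1; Giulia–Pia: 1; Giulia–Ana: 1; Giulia–Simone: 1; Giulia–Carol: 1; Giulia–Zubin: 1; Giulia–Esperanza: 1; Grace–Kofi: 1; Grace–Jamal: 1; Grace–Pia: 1; Grace–Ana: 1; Grace–Simone: 1 … (+27 more pairs).
All other pairs contribute 0.
Summing the contributions gives betweenness(Priya) = 81/2.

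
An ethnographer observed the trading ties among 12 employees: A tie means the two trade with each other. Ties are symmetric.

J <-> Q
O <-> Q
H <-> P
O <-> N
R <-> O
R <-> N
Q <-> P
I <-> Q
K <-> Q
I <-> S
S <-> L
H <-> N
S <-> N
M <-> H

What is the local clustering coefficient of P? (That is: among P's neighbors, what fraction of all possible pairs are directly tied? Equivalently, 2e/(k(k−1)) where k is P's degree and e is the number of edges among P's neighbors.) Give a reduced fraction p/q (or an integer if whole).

P's neighbors: H and Q (k = 2).
Possible neighbor pairs: C(2,2) = 1. Edges among them: none → e = 0.
Clustering(P) = 0/1.

0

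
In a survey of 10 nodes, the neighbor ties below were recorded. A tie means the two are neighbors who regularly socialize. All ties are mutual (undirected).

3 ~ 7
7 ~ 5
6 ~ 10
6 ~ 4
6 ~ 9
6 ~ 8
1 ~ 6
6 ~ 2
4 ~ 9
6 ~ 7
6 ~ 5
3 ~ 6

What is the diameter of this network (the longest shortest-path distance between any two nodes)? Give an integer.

Eccentricity of each node (its greatest distance to any other): 1:2, 2:2, 3:2, 4:2, 5:2, 6:1, 7:2, 8:2, 9:2, 10:2.
The maximum eccentricity is 2, realized for instance by the pair 8–3 via 8 – 6 – 3. So the diameter is 2.

2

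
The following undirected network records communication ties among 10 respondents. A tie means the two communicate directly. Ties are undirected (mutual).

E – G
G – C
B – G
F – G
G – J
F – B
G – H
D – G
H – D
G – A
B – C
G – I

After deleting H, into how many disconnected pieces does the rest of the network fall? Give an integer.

1

H's neighbors (D and G) remain reachable from one another through other ties, so the rest of the network stays in one piece.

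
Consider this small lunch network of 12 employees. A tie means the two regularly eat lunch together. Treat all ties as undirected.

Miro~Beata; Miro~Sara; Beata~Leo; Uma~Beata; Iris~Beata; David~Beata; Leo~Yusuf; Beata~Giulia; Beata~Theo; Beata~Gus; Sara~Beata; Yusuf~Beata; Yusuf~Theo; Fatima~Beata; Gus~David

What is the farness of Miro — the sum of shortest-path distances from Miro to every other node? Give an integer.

Distances from Miro: Beata:1, David:2, Fatima:2, Giulia:2, Gus:2, Iris:2, Leo:2, Sara:1, Theo:2, Uma:2, Yusuf:2.
Sum = 1 + 2 + 2 + 2 + 2 + 2 + 2 + 1 + 2 + 2 + 2 = 20.

20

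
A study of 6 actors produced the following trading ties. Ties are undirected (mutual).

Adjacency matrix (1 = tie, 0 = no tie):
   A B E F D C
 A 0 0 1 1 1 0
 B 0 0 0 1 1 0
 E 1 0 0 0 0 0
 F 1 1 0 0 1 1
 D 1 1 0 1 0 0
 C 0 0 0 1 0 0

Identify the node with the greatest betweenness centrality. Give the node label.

Unnormalized betweenness of each node: A:4, B:0, C:0, D:1, E:0, F:5.
F has the largest value, 5, making it the main broker — the node through which the most shortest paths run.

F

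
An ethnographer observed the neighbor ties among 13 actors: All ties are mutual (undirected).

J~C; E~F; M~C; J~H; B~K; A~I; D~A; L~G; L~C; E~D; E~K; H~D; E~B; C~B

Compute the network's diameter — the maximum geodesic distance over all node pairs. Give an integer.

Eccentricity of each node (its greatest distance to any other): A:6, B:4, C:5, D:5, E:4, F:5, G:7, H:4, I:7, J:4, K:4, L:6, M:6.
The maximum eccentricity is 7, realized for instance by the pair I–G via I – A – D – H – J – C – L – G. So the diameter is 7.

7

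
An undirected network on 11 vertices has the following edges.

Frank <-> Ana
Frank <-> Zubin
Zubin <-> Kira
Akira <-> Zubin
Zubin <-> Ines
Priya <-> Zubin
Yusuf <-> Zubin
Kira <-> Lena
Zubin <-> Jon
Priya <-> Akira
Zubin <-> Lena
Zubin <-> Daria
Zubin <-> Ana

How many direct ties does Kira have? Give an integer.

Kira is directly tied to Lena and Zubin. That is 2 neighbors, so the degree of Kira is 2.

2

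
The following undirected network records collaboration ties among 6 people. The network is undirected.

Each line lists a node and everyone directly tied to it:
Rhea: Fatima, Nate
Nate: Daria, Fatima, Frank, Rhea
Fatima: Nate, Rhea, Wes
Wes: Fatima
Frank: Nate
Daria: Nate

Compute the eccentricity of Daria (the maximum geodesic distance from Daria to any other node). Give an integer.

3

Distances from Daria: Fatima:2, Frank:2, Nate:1, Rhea:2, Wes:3.
The largest is 3 (to Wes), so the eccentricity of Daria is 3.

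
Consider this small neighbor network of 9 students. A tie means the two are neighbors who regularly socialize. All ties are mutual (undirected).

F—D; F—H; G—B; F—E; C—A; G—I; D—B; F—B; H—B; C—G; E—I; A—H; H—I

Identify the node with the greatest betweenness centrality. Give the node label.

H

Unnormalized betweenness of each node: A:3/2, B:11/2, C:1, D:0, E:3/4, F:9/2, G:21/4, H:7, I:7/2.
H has the largest value, 7, making it the main broker — the node through which the most shortest paths run.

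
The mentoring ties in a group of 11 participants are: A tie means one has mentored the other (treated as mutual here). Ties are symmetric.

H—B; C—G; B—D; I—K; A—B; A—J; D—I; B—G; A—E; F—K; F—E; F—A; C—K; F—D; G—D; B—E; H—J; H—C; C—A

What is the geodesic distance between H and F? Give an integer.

One shortest route is H – B – E – F, which uses 3 edges, and at distance 2 from H we only reach {A, D, E, G, K}, which does not include F. So d(H,F) = 3.

3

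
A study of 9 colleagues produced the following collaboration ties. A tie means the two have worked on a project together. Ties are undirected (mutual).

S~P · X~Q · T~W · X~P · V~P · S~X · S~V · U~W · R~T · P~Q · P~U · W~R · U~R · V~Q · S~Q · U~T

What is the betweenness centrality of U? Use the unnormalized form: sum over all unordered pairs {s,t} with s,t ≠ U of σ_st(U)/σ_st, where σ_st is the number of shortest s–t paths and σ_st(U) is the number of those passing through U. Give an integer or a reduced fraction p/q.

15

Pairs whose geodesics pass through U — R–P: 1; R–Q: 1; R–S: 1; R–V: 1; R–X: 1; W–P: 1; W–Q: 1; W–S: 1; W–V: 1; W–X: 1; T–P: 1; T–Q: 1; T–S: 1; T–V: 1 … (+1 more pairs).
All other pairs contribute 0.
Summing the contributions gives betweenness(U) = 15.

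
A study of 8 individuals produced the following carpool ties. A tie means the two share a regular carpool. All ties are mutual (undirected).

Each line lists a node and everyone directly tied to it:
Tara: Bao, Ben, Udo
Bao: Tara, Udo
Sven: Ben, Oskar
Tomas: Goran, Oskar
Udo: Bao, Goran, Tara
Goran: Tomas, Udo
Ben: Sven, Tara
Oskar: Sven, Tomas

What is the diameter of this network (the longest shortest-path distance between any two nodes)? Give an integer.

4

Eccentricity of each node (its greatest distance to any other): Bao:4, Ben:3, Goran:3, Oskar:4, Sven:3, Tara:3, Tomas:3, Udo:3.
The maximum eccentricity is 4, realized for instance by the pair Oskar–Bao via Oskar – Tomas – Goran – Udo – Bao. So the diameter is 4.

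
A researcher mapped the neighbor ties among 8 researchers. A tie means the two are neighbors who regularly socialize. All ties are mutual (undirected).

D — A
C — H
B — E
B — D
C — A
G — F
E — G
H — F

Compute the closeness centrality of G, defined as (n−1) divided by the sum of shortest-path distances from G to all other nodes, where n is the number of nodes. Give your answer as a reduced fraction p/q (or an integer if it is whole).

7/16

Distances from G: A:4, B:2, C:3, D:3, E:1, F:1, H:2. Sum = 16.
n = 8, so closeness = 7/16.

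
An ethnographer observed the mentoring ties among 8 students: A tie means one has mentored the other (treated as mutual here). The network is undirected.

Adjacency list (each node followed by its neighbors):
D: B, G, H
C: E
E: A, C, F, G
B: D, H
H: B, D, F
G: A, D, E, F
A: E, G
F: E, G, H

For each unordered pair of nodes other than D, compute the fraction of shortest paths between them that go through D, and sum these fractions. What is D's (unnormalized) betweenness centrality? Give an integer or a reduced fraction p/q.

23/6

Pairs whose geodesics pass through D — H–G: 1/2; H–A: 1/3; B–G: 1; B–E: 1/2; B–A: 1; B–C: 1/2.
All other pairs contribute 0.
Summing the contributions gives betweenness(D) = 23/6.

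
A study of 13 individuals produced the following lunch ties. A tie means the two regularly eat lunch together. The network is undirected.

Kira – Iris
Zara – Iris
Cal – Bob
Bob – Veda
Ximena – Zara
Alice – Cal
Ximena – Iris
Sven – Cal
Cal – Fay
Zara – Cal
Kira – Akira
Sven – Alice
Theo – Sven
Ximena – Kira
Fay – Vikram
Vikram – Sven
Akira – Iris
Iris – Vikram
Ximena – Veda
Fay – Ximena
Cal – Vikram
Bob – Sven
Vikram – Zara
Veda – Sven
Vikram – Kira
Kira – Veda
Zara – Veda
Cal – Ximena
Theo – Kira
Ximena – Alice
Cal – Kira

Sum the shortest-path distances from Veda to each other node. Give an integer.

Distances from Veda: Akira:2, Alice:2, Bob:1, Cal:2, Fay:2, Iris:2, Kira:1, Sven:1, Theo:2, Vikram:2, Ximena:1, Zara:1.
Sum = 2 + 2 + 1 + 2 + 2 + 2 + 1 + 1 + 2 + 2 + 1 + 1 = 19.

19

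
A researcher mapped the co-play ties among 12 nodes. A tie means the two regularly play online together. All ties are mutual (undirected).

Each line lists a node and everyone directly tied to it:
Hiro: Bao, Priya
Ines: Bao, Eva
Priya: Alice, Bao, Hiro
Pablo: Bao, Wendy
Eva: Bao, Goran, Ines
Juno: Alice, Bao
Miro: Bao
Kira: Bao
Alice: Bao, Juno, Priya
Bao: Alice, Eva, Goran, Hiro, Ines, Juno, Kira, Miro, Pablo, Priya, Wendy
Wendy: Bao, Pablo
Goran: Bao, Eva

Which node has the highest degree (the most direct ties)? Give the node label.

Degrees — Alice:3, Bao:11, Eva:3, Goran:2, Hiro:2, Ines:2, Juno:2, Kira:1, Miro:1, Pablo:2, Priya:3, Wendy:2.
The maximum is 11, attained only by Bao.

Bao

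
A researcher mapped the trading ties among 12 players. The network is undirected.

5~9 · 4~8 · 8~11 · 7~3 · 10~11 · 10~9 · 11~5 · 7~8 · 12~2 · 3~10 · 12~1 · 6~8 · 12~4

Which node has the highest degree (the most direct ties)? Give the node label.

Degrees — 1:1, 2:1, 3:2, 4:2, 5:2, 6:1, 7:2, 8:4, 9:2, 10:3, 11:3, 12:3.
The maximum is 4, attained only by 8.

8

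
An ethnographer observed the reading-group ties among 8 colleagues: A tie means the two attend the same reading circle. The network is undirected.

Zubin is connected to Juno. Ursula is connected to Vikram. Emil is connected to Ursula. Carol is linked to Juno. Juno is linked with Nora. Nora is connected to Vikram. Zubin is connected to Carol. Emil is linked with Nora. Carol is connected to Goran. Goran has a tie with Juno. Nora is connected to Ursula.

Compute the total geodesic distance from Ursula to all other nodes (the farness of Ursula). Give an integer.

Distances from Ursula: Carol:3, Emil:1, Goran:3, Juno:2, Nora:1, Vikram:1, Zubin:3.
Sum = 3 + 1 + 3 + 2 + 1 + 1 + 3 = 14.

14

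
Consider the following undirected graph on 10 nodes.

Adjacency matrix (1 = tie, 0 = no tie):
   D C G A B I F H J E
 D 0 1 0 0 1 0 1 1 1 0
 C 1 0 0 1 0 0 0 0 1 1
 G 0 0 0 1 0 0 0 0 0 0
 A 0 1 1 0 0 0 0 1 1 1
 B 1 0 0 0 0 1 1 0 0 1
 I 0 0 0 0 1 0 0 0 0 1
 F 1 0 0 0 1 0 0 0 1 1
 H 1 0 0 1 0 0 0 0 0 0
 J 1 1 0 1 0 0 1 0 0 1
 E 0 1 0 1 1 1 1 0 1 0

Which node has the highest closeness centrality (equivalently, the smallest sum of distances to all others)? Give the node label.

Farness (sum of distances to all others) for each node — A:13, B:15, C:14, D:14, E:12, F:15, G:21, H:17, I:18, J:13.
The smallest farness is 12, for E, so E has the highest closeness.

E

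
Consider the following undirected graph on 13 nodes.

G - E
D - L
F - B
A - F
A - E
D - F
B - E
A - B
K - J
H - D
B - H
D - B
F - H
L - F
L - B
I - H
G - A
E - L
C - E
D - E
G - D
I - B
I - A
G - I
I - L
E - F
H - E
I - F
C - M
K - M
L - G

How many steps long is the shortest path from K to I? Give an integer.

5

One shortest route is K – M – C – E – B – I, which uses 5 edges, and at distance 4 from K we only reach {A, B, D, F, G, H, L}, which does not include I. So d(K,I) = 5.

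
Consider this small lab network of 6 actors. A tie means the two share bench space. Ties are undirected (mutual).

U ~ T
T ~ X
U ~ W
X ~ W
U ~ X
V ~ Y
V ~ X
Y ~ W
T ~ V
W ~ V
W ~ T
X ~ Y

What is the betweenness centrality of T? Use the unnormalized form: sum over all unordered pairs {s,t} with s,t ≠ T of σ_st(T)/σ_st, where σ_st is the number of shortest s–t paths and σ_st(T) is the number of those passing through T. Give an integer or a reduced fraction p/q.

1/3

Pairs whose geodesics pass through T — U–V: 1/3.
All other pairs contribute 0.
Summing the contributions gives betweenness(T) = 1/3.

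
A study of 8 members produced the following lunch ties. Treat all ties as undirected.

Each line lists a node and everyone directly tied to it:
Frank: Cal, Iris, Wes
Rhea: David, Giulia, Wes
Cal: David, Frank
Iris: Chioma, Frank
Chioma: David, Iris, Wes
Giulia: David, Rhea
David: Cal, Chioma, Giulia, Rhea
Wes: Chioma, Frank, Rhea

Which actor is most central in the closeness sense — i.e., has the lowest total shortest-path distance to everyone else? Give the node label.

Farness (sum of distances to all others) for each node — Cal:12, Chioma:11, David:10, Frank:12, Giulia:14, Iris:14, Rhea:12, Wes:11.
The smallest farness is 10, for David, so David has the highest closeness.

David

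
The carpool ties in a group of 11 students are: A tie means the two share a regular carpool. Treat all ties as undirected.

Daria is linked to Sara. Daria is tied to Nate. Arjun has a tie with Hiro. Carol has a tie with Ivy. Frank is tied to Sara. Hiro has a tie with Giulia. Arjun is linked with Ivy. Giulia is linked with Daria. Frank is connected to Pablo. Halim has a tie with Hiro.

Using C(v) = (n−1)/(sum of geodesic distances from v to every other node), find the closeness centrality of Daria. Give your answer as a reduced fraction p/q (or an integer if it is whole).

Distances from Daria: Arjun:3, Carol:5, Frank:2, Giulia:1, Halim:3, Hiro:2, Ivy:4, Nate:1, Pablo:3, Sara:1. Sum = 25.
n = 11, so closeness = 10/25 = 2/5.

2/5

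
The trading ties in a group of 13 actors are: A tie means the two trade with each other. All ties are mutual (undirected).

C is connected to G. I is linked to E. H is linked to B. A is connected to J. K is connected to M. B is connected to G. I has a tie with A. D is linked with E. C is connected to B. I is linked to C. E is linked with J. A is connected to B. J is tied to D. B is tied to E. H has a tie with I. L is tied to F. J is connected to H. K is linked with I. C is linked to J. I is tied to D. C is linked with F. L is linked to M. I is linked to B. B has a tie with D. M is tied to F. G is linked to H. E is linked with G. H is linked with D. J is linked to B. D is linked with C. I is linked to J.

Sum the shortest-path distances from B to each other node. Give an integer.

18

Distances from B: A:1, C:1, D:1, E:1, F:2, G:1, H:1, I:1, J:1, K:2, L:3, M:3.
Sum = 1 + 1 + 1 + 1 + 2 + 1 + 1 + 1 + 1 + 2 + 3 + 3 = 18.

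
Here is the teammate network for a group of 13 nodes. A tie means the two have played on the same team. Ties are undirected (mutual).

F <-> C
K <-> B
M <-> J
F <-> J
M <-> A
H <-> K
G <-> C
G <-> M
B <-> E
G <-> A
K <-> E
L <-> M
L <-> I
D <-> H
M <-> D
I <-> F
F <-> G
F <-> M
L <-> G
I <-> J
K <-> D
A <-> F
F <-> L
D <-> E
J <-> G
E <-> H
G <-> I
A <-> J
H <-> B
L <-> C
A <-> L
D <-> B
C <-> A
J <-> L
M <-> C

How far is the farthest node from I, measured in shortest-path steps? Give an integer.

4

Distances from I: A:2, B:4, C:2, D:3, E:4, F:1, G:1, H:4, J:1, K:4, L:1, M:2.
The largest is 4 (to H, B, K, and E), so the eccentricity of I is 4.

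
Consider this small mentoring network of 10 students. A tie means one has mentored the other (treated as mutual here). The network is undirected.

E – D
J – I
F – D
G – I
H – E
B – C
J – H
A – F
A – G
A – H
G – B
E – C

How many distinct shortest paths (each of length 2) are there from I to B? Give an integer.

1

The shortest distance is 2, and the only length-2 path is I–G–B. So there is exactly 1 shortest path.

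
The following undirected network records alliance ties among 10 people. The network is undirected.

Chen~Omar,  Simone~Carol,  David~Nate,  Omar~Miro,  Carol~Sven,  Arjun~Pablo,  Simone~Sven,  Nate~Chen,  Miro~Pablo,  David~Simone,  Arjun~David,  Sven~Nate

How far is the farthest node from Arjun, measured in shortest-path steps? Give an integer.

3

Distances from Arjun: Carol:3, Chen:3, David:1, Miro:2, Nate:2, Omar:3, Pablo:1, Simone:2, Sven:3.
The largest is 3 (to Omar, Carol, Sven, and Chen), so the eccentricity of Arjun is 3.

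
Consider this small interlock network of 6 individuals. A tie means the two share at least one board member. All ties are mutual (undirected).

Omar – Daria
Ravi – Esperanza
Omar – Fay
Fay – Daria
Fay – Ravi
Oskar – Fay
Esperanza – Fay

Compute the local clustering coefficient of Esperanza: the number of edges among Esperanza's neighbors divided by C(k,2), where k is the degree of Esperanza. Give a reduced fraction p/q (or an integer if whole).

Esperanza's neighbors: Fay and Ravi (k = 2).
Possible neighbor pairs: C(2,2) = 1. Edges among them: Fay–Ravi → e = 1.
Clustering(Esperanza) = 1/1.

1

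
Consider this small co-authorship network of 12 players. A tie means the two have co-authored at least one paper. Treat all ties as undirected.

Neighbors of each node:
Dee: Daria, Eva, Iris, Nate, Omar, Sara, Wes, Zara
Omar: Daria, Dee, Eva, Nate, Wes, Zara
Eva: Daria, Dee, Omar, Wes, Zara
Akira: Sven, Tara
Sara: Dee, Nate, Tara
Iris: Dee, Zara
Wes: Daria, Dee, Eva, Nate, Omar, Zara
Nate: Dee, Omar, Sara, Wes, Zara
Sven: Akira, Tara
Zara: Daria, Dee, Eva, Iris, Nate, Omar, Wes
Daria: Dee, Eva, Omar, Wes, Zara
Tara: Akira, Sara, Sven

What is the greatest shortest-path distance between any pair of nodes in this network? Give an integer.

4

Eccentricity of each node (its greatest distance to any other): Akira:4, Daria:4, Dee:3, Eva:4, Iris:4, Nate:3, Omar:4, Sara:2, Sven:4, Tara:3, Wes:4, Zara:4.
The maximum eccentricity is 4, realized for instance by the pair Eva–Sven via Eva – Dee – Sara – Tara – Sven. So the diameter is 4.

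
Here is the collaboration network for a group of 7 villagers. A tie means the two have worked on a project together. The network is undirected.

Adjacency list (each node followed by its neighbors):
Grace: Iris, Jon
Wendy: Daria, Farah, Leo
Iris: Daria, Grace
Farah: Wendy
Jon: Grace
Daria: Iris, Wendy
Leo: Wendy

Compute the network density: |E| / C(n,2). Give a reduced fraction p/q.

There are 6 edges and 7 nodes, so the maximum possible is C(7,2) = 21.
Density = 6/21 = 2/7.

2/7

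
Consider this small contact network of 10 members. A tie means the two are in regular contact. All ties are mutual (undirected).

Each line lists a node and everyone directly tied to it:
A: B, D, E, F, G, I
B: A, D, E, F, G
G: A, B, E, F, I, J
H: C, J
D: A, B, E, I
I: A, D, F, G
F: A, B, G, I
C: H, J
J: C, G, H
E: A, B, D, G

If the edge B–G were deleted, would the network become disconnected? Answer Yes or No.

No

Even without that edge, B still reaches G via B – F – G, so the network stays connected. Not a bridge.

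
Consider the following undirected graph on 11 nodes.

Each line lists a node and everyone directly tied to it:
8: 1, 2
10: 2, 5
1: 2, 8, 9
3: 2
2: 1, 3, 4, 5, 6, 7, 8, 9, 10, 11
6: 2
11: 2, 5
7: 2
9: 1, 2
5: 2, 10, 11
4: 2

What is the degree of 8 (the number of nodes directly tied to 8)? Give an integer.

2

8 is directly tied to 1 and 2. That is 2 neighbors, so the degree of 8 is 2.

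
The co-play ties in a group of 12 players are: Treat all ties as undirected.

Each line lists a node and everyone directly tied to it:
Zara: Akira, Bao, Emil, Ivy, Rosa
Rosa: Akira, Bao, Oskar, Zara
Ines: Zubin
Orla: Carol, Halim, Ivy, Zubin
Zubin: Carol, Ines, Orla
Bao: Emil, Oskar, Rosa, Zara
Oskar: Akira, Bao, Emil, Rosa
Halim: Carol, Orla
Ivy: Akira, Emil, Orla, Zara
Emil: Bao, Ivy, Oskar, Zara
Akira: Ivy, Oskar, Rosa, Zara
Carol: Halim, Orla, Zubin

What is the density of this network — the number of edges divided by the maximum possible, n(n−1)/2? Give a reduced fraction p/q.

There are 21 edges and 12 nodes, so the maximum possible is C(12,2) = 66.
Density = 21/66 = 7/22.

7/22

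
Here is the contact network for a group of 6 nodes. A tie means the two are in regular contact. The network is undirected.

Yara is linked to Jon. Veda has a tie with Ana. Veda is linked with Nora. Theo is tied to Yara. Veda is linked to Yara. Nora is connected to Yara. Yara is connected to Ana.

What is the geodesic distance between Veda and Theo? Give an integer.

One shortest route is Veda – Yara – Theo, which uses 2 edges, and Veda and Theo are not directly tied, so nothing shorter exists. So d(Veda,Theo) = 2.

2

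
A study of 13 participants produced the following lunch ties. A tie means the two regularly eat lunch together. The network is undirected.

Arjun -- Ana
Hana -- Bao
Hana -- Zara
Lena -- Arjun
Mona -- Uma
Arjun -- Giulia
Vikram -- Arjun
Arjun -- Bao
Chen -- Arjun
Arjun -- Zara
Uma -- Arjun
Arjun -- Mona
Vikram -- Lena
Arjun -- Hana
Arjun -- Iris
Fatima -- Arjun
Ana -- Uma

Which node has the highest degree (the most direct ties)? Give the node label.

Degrees — Ana:2, Arjun:12, Bao:2, Chen:1, Fatima:1, Giulia:1, Hana:3, Iris:1, Lena:2, Mona:2, Uma:3, Vikram:2, Zara:2.
The maximum is 12, attained only by Arjun.

Arjun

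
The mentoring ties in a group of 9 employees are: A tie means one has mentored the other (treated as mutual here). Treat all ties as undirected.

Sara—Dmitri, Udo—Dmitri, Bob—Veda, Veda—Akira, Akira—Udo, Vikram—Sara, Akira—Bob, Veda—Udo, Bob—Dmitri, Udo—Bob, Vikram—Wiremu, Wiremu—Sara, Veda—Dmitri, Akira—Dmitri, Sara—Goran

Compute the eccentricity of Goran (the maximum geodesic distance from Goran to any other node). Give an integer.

Distances from Goran: Akira:3, Bob:3, Dmitri:2, Sara:1, Udo:3, Veda:3, Vikram:2, Wiremu:2.
The largest is 3 (to Veda, Akira, Bob, and Udo), so the eccentricity of Goran is 3.

3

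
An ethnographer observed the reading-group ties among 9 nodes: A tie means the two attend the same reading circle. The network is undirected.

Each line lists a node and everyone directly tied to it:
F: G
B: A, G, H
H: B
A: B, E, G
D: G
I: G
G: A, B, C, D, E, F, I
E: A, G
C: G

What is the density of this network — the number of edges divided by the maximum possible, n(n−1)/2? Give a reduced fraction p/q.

There are 10 edges and 9 nodes, so the maximum possible is C(9,2) = 36.
Density = 10/36 = 5/18.

5/18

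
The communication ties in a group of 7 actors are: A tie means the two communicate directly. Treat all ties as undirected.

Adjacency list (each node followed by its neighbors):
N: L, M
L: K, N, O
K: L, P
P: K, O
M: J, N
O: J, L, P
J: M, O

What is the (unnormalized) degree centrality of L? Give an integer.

L is directly tied to K, N, and O. That is 3 neighbors, so the degree of L is 3.

3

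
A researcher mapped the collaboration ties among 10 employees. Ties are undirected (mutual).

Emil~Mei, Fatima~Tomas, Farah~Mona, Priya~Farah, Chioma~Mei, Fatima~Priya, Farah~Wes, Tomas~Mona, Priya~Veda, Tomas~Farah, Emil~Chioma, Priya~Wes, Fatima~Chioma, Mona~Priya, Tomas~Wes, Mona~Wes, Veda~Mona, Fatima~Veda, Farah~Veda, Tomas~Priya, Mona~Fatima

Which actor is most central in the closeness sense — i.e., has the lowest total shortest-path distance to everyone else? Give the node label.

Fatima

Farness (sum of distances to all others) for each node — Chioma:17, Emil:24, Farah:18, Fatima:13, Mei:24, Mona:14, Priya:14, Tomas:15, Veda:16, Wes:19.
The smallest farness is 13, for Fatima, so Fatima has the highest closeness.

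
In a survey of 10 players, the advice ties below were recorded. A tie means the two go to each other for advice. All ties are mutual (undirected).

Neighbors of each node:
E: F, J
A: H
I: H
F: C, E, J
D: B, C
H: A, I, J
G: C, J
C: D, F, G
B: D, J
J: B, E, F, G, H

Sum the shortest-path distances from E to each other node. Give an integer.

Distances from E: A:3, B:2, C:2, D:3, F:1, G:2, H:2, I:3, J:1.
Sum = 3 + 2 + 2 + 3 + 1 + 2 + 2 + 3 + 1 = 19.

19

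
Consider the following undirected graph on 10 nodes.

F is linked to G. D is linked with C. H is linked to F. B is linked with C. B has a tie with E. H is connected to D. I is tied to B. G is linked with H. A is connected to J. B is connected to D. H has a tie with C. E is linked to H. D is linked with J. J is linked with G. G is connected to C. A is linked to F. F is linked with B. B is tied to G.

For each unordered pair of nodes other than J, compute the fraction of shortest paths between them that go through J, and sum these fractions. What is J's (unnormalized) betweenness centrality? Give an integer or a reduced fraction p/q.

43/20

Pairs whose geodesics pass through J — C–A: 2/5; G–A: 1/2; G–D: 1/4; A–D: 1.
All other pairs contribute 0.
Summing the contributions gives betweenness(J) = 43/20.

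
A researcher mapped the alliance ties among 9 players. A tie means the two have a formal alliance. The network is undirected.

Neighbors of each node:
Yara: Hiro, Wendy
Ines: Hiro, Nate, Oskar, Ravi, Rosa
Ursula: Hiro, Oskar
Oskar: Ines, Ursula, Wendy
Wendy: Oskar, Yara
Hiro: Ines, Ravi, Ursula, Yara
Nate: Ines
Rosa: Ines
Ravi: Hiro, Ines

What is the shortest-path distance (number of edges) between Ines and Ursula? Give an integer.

2

One shortest route is Ines – Hiro – Ursula, which uses 2 edges, and Ines and Ursula are not directly tied, so nothing shorter exists. So d(Ines,Ursula) = 2.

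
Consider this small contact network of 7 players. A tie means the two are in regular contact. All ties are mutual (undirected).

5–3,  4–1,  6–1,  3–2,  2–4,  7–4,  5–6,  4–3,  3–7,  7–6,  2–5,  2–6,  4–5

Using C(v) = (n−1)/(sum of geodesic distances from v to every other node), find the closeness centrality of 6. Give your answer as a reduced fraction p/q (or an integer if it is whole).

Distances from 6: 1:1, 2:1, 3:2, 4:2, 5:1, 7:1. Sum = 8.
n = 7, so closeness = 6/8 = 3/4.

3/4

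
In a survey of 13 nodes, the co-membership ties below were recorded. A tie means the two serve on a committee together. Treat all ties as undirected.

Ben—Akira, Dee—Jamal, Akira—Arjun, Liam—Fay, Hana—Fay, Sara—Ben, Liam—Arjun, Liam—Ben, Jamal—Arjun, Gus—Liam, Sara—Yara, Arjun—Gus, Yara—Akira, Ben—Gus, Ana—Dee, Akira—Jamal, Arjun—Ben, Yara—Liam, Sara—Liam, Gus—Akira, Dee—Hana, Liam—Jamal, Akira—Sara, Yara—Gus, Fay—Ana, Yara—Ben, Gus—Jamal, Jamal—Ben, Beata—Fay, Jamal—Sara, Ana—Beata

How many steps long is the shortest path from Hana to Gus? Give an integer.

One shortest route is Hana – Fay – Liam – Gus, which uses 3 edges, and at distance 2 from Hana we only reach {Ana, Beata, Jamal, Liam}, which does not include Gus. So d(Hana,Gus) = 3.

3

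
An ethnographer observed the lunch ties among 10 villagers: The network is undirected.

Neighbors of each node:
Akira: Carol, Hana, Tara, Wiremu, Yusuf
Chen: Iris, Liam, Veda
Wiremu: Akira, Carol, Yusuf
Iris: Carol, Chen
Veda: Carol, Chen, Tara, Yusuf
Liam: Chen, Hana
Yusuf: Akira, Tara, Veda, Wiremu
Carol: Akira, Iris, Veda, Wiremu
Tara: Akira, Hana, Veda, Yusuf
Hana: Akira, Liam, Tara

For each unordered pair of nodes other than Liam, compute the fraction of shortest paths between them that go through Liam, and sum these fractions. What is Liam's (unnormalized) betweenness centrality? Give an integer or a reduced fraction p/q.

Pairs whose geodesics pass through Liam — Hana–Iris: 1/2; Hana–Chen: 1; Chen–Akira: 1/5.
All other pairs contribute 0.
Summing the contributions gives betweenness(Liam) = 17/10.

17/10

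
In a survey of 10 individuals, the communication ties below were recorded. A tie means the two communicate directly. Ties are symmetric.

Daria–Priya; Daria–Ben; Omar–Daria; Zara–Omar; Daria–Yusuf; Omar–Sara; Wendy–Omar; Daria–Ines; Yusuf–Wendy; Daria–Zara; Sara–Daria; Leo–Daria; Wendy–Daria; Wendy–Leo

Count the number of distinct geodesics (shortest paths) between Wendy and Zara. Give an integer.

2

The shortest distance is 2. The length-2 paths are: Wendy–Daria–Zara; Wendy–Omar–Zara.
That gives 2 distinct shortest paths.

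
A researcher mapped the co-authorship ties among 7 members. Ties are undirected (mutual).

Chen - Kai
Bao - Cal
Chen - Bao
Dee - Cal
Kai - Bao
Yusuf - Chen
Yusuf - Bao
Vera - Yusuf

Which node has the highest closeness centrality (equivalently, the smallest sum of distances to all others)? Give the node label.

Bao

Farness (sum of distances to all others) for each node — Bao:8, Cal:11, Chen:10, Dee:16, Kai:12, Vera:15, Yusuf:10.
The smallest farness is 8, for Bao, so Bao has the highest closeness.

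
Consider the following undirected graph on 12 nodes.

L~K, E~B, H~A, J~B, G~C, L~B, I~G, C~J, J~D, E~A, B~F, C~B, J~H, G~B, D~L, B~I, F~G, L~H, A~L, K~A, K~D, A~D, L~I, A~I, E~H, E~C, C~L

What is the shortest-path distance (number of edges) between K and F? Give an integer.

One shortest route is K – L – B – F, which uses 3 edges, and at distance 2 from K we only reach {B, C, E, H, I, J}, which does not include F. So d(K,F) = 3.

3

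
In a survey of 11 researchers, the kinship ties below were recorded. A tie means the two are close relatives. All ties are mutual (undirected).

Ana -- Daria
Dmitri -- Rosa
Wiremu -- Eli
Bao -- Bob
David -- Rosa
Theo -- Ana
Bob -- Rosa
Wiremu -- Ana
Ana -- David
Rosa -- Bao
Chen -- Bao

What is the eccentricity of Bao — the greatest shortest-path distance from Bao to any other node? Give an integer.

5

Distances from Bao: Ana:3, Bob:1, Chen:1, Daria:4, David:2, Dmitri:2, Eli:5, Rosa:1, Theo:4, Wiremu:4.
The largest is 5 (to Eli), so the eccentricity of Bao is 5.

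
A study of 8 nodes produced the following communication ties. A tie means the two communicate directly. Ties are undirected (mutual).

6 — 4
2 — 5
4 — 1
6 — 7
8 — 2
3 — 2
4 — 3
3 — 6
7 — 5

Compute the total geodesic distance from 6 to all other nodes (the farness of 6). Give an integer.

12

Distances from 6: 1:2, 2:2, 3:1, 4:1, 5:2, 7:1, 8:3.
Sum = 2 + 2 + 1 + 1 + 2 + 1 + 3 = 12.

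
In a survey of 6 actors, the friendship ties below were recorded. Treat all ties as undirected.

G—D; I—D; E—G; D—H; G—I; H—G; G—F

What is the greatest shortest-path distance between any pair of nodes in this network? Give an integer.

Eccentricity of each node (its greatest distance to any other): D:2, E:2, F:2, G:1, H:2, I:2.
The maximum eccentricity is 2, realized for instance by the pair E–D via E – G – D. So the diameter is 2.

2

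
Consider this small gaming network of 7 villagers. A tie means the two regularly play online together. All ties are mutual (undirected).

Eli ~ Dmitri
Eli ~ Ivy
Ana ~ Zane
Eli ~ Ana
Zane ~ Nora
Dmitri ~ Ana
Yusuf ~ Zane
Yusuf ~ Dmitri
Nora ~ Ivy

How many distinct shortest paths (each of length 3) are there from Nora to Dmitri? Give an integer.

The shortest distance is 3. The length-3 paths are: Nora–Zane–Ana–Dmitri; Nora–Ivy–Eli–Dmitri; Nora–Zane–Yusuf–Dmitri.
That gives 3 distinct shortest paths.

3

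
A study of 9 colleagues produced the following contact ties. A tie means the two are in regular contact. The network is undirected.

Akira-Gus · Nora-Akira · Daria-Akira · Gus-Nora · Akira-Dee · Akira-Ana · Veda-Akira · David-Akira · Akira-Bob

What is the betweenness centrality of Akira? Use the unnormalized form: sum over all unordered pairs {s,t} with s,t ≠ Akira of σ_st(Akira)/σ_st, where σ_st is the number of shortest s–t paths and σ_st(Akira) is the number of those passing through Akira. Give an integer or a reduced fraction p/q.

27

Pairs whose geodesics pass through Akira — Nora–Daria: 1; Nora–Dee: 1; Nora–Bob: 1; Nora–Veda: 1; Nora–Ana: 1; Nora–David: 1; Daria–Dee: 1; Daria–Bob: 1; Daria–Veda: 1; Daria–Ana: 1; Daria–David: 1; Daria–Gus: 1; Dee–Bob: 1; Dee–Veda: 1 … (+13 more pairs).
All other pairs contribute 0.
Summing the contributions gives betweenness(Akira) = 27.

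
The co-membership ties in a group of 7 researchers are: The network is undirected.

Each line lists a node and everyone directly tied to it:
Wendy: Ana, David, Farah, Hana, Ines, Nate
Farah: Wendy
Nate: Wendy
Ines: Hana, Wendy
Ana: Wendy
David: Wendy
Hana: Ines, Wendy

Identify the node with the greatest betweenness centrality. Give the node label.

Wendy

Unnormalized betweenness of each node: Ana:0, David:0, Farah:0, Hana:0, Ines:0, Nate:0, Wendy:14.
Wendy has the largest value, 14, making it the main broker — the node through which the most shortest paths run.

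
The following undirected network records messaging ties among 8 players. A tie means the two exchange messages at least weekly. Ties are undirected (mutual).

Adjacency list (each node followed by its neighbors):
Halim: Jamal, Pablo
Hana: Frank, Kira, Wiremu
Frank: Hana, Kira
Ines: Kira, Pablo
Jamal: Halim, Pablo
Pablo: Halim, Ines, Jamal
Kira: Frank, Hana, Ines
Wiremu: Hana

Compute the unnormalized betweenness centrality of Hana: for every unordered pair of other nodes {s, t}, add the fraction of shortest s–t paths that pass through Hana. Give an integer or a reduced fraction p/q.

Pairs whose geodesics pass through Hana — Pablo–Wiremu: 1; Jamal–Wiremu: 1; Kira–Wiremu: 1; Wiremu–Ines: 1; Wiremu–Halim: 1; Wiremu–Frank: 1.
All other pairs contribute 0.
Summing the contributions gives betweenness(Hana) = 6.

6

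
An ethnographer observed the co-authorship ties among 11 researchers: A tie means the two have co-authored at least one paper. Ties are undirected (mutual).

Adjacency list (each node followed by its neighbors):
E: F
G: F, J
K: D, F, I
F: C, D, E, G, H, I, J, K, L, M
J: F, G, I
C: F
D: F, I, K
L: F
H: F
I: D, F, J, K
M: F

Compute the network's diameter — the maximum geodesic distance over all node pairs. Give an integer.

Eccentricity of each node (its greatest distance to any other): C:2, D:2, E:2, F:1, G:2, H:2, I:2, J:2, K:2, L:2, M:2.
The maximum eccentricity is 2, realized for instance by the pair I–C via I – F – C. So the diameter is 2.

2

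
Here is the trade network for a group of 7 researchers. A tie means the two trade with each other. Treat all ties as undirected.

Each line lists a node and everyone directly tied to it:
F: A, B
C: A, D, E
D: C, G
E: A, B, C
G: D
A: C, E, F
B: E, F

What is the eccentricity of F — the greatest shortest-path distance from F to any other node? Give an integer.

4

Distances from F: A:1, B:1, C:2, D:3, E:2, G:4.
The largest is 4 (to G), so the eccentricity of F is 4.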